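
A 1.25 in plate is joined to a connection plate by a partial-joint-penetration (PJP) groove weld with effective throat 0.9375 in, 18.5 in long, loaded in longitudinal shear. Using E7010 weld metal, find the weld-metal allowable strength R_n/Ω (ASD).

E70XX → F_EXX = 70 ksi.
Effective throat (given) t_e = 0.9375 in.
A_we = 0.9375 × 18.5 = 17.34 in².
F_nw = 0.6 F_EXX = 42 ksi.
R_n/Ω = (42 × 17.34) / 2.0 = 364.2 kips.

R_n/Ω ≈ 364 kips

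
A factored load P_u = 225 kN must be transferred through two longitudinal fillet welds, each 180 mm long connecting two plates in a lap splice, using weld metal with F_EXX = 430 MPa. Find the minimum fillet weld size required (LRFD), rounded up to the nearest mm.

Total weld length L = 360 mm.
Required throat t_e = P_u / (φ × 0.6 F_EXX × L) = 225 / (0.75 × 0.6 × 430 × 360 × 10⁻³) = 3.23 mm.
Required leg w = t_e / 0.707 = 4.569 mm → use 5 mm.

w = 5 mm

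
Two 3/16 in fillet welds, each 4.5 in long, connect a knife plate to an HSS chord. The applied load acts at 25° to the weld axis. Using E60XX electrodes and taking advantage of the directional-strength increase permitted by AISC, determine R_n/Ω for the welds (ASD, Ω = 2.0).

R_n/Ω ≈ 24.4 kip

E60XX → F_EXX = 60 ksi.
t_e = 0.707 × 0.1875 = 0.1326 in; A_we = 0.1326 × 9 = 1.193 in².
Directional factor: 1.0 + 0.5 sin^1.5(25°) = 1.137.
F_nw = 0.6 × 60 × 1.137 = 40.95 ksi.
R_n/Ω = (40.95 × 1.193) / 2.0 = 24.43 kip.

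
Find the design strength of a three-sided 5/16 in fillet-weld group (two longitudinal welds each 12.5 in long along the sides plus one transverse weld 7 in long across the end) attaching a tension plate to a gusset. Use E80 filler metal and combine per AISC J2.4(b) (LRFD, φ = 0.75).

E80XX → F_EXX = 80 ksi.
t_e = 0.707 × 0.3125 = 0.2209 in.
R_nwl = 0.6 × 80 × 0.2209 × 25 = 265.1 kip (longitudinal, 2 welds).
R_nwt = 0.6 × 80 × 0.2209 × 7 = 74.23 kip (transverse, base value).
(i) R_nwl + R_nwt = 339.4 kip; (ii) 0.85 R_nwl + 1.5 R_nwt = 336.7 kip.
R_n = max = 339.4 kip [governs: (i)]; φR_n = 254.5 kip.

φR_n ≈ 255 kip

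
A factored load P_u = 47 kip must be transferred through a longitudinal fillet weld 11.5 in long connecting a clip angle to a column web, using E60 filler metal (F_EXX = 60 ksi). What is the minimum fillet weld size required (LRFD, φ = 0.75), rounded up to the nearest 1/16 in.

w = 1/4 in

Total weld length L = 11.5 in.
Required throat t_e = P_u / (φ × 0.6 F_EXX × L) = 47 / (0.75 × 0.6 × 60 × 11.5) = 0.1514 in.
Required leg w = t_e / 0.707 = 0.2141 in → use 1/4 in.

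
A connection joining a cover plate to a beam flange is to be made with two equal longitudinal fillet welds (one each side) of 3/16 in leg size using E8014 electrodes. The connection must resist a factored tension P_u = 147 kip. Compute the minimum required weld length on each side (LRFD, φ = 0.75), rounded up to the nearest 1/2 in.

L = 15.5 in on each side

E80XX → F_EXX = 80 ksi.
Throat t_e = 0.707 × 0.1875 = 0.1326 in.
φr_n = 0.75 × 0.6 × 80 × 0.1326 = 4.772 kip/in.
L_req = P_u / φr_n = 147 / 4.772 = 30.8 in total.
Per side: 30.8 / 2 = 15.4 in.
Round up → use L = 15.5 in on each side.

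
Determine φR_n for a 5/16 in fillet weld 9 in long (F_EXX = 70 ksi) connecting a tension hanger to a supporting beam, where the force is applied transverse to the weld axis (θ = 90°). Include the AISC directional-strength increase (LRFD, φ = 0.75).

φR_n ≈ 94 kips

t_e = 0.707 × 0.3125 = 0.2209 in; A_we = 0.2209 × 9 = 1.988 in².
Directional factor: 1.0 + 0.5 sin^1.5(90°) = 1.5.
F_nw = 0.6 × 70 × 1.5 = 63 ksi.
φR_n = 0.75 × 63 × 1.988 = 93.95 kips.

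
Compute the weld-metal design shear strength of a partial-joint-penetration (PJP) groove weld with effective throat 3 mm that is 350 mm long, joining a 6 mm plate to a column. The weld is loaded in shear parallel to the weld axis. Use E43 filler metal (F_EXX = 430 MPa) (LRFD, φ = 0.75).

Effective throat (given) t_e = 3 mm.
A_we = 3 × 350 = 1050 mm².
F_nw = 0.6 F_EXX = 258 MPa.
φR_n = 0.75 × 258 × 1050 × 10⁻³ = 203.2 kN.

φR_n ≈ 203 kN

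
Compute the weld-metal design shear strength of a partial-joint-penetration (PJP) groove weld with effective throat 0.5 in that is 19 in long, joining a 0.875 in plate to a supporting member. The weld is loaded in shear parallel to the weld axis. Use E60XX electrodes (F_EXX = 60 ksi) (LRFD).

φR_n ≈ 256 kips

Effective throat (given) t_e = 0.5 in.
A_we = 0.5 × 19 = 9.5 in².
F_nw = 0.6 F_EXX = 36 ksi.
φR_n = 0.75 × 36 × 9.5 = 256.5 kips.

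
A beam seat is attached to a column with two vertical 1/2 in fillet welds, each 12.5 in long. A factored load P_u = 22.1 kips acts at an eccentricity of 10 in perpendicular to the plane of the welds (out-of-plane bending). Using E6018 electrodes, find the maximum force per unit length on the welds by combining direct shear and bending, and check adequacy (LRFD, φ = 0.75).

f_max ≈ 4.33 kip/in; adequate

E60XX → F_EXX = 60 ksi.
L_w = 2 × 12.5 = 25 in; section modulus (unit throat) S = 2 × L²/6 = 52.08 in².
Direct shear f_v = P/L_w = 22.1/25 = 0.884 kip/in.
Moment M = P × e = 22.1 × 10 = 221 kip·in; bending f_b = M/S = 4.243 kip/in.
f_max = √(f_v² + f_b²) = √(0.884² + 4.243²) = 4.334 kip/in.
φr_n = 0.75 × 0.6 × 60 × (0.707 × 0.5) = 9.544 kip/in → adequate.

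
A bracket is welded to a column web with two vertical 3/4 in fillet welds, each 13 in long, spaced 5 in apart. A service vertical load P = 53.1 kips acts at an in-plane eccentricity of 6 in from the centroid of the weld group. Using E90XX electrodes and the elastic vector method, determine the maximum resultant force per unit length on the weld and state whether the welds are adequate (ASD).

E90XX → F_EXX = 90 ksi.
Total weld length L_w = 26 in. Treat welds as unit-width lines.
Polar moment about centroid: J = 2[d³/12 + d(b/2)²] = 2[13³/12 + 13×2.5²] = 528.7 in³.
Direct shear f_v = P/L_w = 53.1 / 26 = 2.042 kip/in (vertical).
Torsion M = P·e = 53.1 × 6 = 318.6 kip·in.
Critical point at (x, y) = (2.5, 6.5) from centroid. f_tx = M·y/J = 3.917 kip/in; f_ty = M·x/J = 1.507 kip/in.
Resultant f_max = √[f_tx² + (f_v + f_ty)²] = √[3.917² + (2.042 + 1.507)²] = 5.286 kip/in.
Capacity per unit length: r_n/Ω = (1/2.0) × 0.6 × 90 × (0.707 × 0.75) = 14.32 kip/in.
5.286 ≤ 14.32 → adequate.

f_max ≈ 5.29 kip/in; adequate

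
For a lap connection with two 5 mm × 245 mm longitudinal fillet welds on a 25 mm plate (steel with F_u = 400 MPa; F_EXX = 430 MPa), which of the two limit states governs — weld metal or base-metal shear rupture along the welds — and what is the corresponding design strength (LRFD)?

t_e = 0.707 × 5 = 3.535 mm; L = 490 mm.
Weld metal: φR_n = 0.75 × 0.6 × 430 × 3.535 × 490 × 10⁻³ = 335.2 kN.
Base metal (shear rupture): φR_n = 0.75 × 0.6 × 400 × 25 × 490 × 10⁻³ = 2205 kN.
Governing: weld metal.

φR_n ≈ 335 kN (weld metal governs)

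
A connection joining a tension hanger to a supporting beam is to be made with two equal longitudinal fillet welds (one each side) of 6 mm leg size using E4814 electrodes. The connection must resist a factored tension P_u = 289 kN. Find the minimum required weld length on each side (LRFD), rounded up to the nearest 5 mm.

L = 160 mm on each side

E48XX → F_EXX = 480 MPa.
Throat t_e = 0.707 × 6 = 4.242 mm.
φr_n = 0.75 × 0.6 × 480 × 4.242 × 10⁻³ = 0.9163 kN/mm.
L_req = P_u / φr_n = 289 / 0.9163 = 315.4 mm total.
Per side: 315.4 / 2 = 157.7 mm.
Round up → use L = 160 mm on each side.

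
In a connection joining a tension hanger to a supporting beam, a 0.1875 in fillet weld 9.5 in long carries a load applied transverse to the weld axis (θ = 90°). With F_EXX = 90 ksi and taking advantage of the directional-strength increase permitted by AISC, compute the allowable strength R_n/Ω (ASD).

t_e = 0.707 × 0.1875 = 0.1326 in; A_we = 0.1326 × 9.5 = 1.259 in².
Directional factor: 1.0 + 0.5 sin^1.5(90°) = 1.5.
F_nw = 0.6 × 90 × 1.5 = 81 ksi.
R_n/Ω = (81 × 1.259) / 2.0 = 51 kips.

R_n/Ω ≈ 51 kips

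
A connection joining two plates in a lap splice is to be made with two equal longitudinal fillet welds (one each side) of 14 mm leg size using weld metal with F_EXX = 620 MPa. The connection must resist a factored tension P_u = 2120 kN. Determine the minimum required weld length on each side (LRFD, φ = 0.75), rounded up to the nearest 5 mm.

Throat t_e = 0.707 × 14 = 9.898 mm.
φr_n = 0.75 × 0.6 × 620 × 9.898 × 10⁻³ = 2.762 kN/mm.
L_req = P_u / φr_n = 2120 / 2.762 = 767.7 mm total.
Per side: 767.7 / 2 = 383.8 mm.
Round up → use L = 385 mm on each side.

L = 385 mm on each side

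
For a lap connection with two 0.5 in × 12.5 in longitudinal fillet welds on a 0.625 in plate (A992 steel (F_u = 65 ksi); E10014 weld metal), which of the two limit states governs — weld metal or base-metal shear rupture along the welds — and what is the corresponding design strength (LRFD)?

φR_n ≈ 398 kips (weld metal governs)

E100XX → F_EXX = 100 ksi.
t_e = 0.707 × 0.5 = 0.3535 in; L = 25 in.
Weld metal: φR_n = 0.75 × 0.6 × 100 × 0.3535 × 25 = 397.7 kips.
Base metal (shear rupture): φR_n = 0.75 × 0.6 × 65 × 0.625 × 25 = 457 kips.
Governing: weld metal.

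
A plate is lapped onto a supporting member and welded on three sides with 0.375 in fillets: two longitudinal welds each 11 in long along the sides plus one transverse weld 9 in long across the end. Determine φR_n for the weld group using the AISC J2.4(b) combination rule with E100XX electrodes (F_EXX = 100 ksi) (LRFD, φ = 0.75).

t_e = 0.707 × 0.375 = 0.2651 in.
R_nwl = 0.6 × 100 × 0.2651 × 22 = 350 kips (longitudinal, 2 welds).
R_nwt = 0.6 × 100 × 0.2651 × 9 = 143.2 kips (transverse, base value).
(i) R_nwl + R_nwt = 493.1 kips; (ii) 0.85 R_nwl + 1.5 R_nwt = 512.2 kips.
R_n = max = 512.2 kips [governs: (ii)]; φR_n = 384.2 kips.

φR_n ≈ 384 kips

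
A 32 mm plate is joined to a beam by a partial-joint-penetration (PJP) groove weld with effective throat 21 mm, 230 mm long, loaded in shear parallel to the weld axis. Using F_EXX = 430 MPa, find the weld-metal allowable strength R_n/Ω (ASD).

Effective throat (given) t_e = 21 mm.
A_we = 21 × 230 = 4830 mm².
F_nw = 0.6 F_EXX = 258 MPa.
R_n/Ω = (258 × 4830) / 2.0 × 10⁻³ = 623.1 kN.

R_n/Ω ≈ 623 kN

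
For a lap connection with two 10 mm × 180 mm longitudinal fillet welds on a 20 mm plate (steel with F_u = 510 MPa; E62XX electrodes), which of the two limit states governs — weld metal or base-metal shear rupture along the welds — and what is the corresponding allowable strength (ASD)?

E62XX → F_EXX = 620 MPa.
t_e = 0.707 × 10 = 7.07 mm; L = 360 mm.
Weld metal: R_n/Ω = (1/2.0) × 0.6 × 620 × 7.07 × 360 × 10⁻³ = 473.4 kN.
Base metal (shear rupture): R_n/Ω = (1/2.0) × 0.6 × 510 × 20 × 360 × 10⁻³ = 1102 kN.
Governing: weld metal.

R_n/Ω ≈ 473 kN (weld metal governs)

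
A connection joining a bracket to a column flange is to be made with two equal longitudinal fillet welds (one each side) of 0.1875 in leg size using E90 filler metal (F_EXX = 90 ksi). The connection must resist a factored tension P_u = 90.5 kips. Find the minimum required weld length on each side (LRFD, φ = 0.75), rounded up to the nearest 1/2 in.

L = 8.5 in on each side

Throat t_e = 0.707 × 0.1875 = 0.1326 in.
φr_n = 0.75 × 0.6 × 90 × 0.1326 = 5.369 kips/in.
L_req = P_u / φr_n = 90.5 / 5.369 = 16.86 in total.
Per side: 16.86 / 2 = 8.428 in.
Round up → use L = 8.5 in on each side.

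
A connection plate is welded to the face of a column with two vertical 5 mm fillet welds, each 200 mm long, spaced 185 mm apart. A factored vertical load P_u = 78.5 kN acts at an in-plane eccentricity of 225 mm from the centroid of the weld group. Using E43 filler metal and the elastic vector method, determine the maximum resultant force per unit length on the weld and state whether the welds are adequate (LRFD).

E43XX → F_EXX = 430 MPa.
Total weld length L_w = 400 mm. Treat welds as unit-width lines.
Polar moment about centroid: J = 2[d³/12 + d(b/2)²] = 2[200³/12 + 200×92.5²] = 4756000 mm³.
Direct shear f_v = P/L_w = 78.5×10³ / 400 = 196.2 N/mm (vertical).
Torsion M = P·e = 78.5×10³ × 225 = 17662000 N·mm.
Critical point at (x, y) = (92.5, 100) from centroid. f_tx = M·y/J = 371.4 N/mm; f_ty = M·x/J = 343.5 N/mm.
Resultant f_max = √[f_tx² + (f_v + f_ty)²] = √[371.4² + (196.2 + 343.5)²] = 655.2 N/mm.
Capacity per unit length: φr_n = 0.75 × 0.6 × 430 × (0.707 × 5) = 684 N/mm.
655.2 ≤ 684 → adequate.

f_max ≈ 655 N/mm; adequate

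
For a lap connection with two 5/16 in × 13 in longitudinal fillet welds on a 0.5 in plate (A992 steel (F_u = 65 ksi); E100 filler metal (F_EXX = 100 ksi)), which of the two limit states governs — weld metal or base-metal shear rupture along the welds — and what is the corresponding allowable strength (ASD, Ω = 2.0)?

R_n/Ω ≈ 172 kips (weld metal governs)

t_e = 0.707 × 0.3125 = 0.2209 in; L = 26 in.
Weld metal: R_n/Ω = (1/2.0) × 0.6 × 100 × 0.2209 × 26 = 172.3 kips.
Base metal (shear rupture): R_n/Ω = (1/2.0) × 0.6 × 65 × 0.5 × 26 = 253.5 kips.
Governing: weld metal.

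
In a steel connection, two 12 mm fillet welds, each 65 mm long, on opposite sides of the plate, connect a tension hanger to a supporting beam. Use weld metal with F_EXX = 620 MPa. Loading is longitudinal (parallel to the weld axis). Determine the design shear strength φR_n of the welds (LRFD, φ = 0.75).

Effective throat t_e = 0.707 × 12 = 8.484 mm.
Total length L = 130 mm; A_we = 8.484 × 130 = 1103 mm².
F_nw = 0.6 F_EXX = 0.6 × 620 = 372 MPa.
φR_n = 0.75 × 372 × 1103 × 10⁻³ = 307.7 kN.

φR_n ≈ 308 kN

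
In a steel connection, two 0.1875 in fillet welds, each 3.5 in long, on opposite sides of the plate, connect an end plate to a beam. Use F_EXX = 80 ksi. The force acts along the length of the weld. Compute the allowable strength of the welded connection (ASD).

Effective throat t_e = 0.707 × 0.1875 = 0.1326 in.
Total length L = 7 in; A_we = 0.1326 × 7 = 0.9279 in².
F_nw = 0.6 F_EXX = 0.6 × 80 = 48 ksi.
R_n = 48 × 0.9279 = 44.54 kips; R_n/Ω = 44.54/2.0 = 22.27 kips.

R_n/Ω ≈ 22.3 kips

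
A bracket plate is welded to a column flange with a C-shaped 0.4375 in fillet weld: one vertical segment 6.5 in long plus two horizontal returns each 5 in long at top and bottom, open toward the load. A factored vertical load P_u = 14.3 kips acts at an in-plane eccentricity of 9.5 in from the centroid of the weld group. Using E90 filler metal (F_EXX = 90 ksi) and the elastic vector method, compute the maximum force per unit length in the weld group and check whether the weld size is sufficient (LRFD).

Total weld length L_w = 16.5 in. Treat welds as unit-width lines.
Centroid: x̄ = 2×5×2.5 / 16.5 = 1.515 in from the vertical weld.
Polar moment about centroid: J = I_x + I_y = [6.5³/12 + 2×5×3.25²] + [6.5×1.515² + 2(5³/12 + 5×0.9848²)] = 174 in³.
Direct shear f_v = P/L_w = 14.3 / 16.5 = 0.8667 kip/in (vertical).
Torsion M = P·e = 14.3 × 9.5 = 135.85 kip·in.
Critical point at (x, y) = (3.485, 3.25) from centroid. f_tx = M·y/J = 2.538 kip/in; f_ty = M·x/J = 2.721 kip/in.
Resultant f_max = √[f_tx² + (f_v + f_ty)²] = √[2.538² + (0.8667 + 2.721)²] = 4.395 kip/in.
Capacity per unit length: φr_n = 0.75 × 0.6 × 90 × (0.707 × 0.4375) = 12.53 kip/in.
4.395 ≤ 12.53 → adequate.

f_max ≈ 4.39 kip/in; adequate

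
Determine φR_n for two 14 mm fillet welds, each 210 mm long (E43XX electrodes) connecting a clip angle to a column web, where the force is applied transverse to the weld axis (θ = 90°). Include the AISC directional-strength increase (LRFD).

φR_n ≈ 1210 kN

E43XX → F_EXX = 430 MPa.
t_e = 0.707 × 14 = 9.898 mm; A_we = 9.898 × 420 = 4157 mm².
Directional factor: 1.0 + 0.5 sin^1.5(90°) = 1.5.
F_nw = 0.6 × 430 × 1.5 = 387 MPa.
φR_n = 0.75 × 387 × 4157 × 10⁻³ = 1207 kN.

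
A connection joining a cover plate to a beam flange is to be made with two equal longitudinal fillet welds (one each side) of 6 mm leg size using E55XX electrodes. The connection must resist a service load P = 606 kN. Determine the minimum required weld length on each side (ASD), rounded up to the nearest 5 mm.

L = 435 mm on each side

E55XX → F_EXX = 550 MPa.
Throat t_e = 0.707 × 6 = 4.242 mm.
r_n/Ω = (0.6 × 550 × 4.242) / 2.0 = 699.9 N/mm = 0.6999 kN/mm.
L_req = P / (r_n/Ω) = 606 / 0.6999 = 865.8 mm total.
Per side: 865.8 / 2 = 432.9 mm.
Round up → use L = 435 mm on each side.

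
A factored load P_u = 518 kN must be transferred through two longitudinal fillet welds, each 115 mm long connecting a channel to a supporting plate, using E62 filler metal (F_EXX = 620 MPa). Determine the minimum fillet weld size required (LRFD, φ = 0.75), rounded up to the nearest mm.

Total weld length L = 230 mm.
Required throat t_e = P_u / (φ × 0.6 F_EXX × L) = 518 / (0.75 × 0.6 × 620 × 230 × 10⁻³) = 8.072 mm.
Required leg w = t_e / 0.707 = 11.42 mm → use 12 mm.

w = 12 mm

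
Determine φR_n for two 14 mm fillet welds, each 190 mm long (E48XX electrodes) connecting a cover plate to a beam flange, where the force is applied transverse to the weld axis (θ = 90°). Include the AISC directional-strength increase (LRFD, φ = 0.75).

E48XX → F_EXX = 480 MPa.
t_e = 0.707 × 14 = 9.898 mm; A_we = 9.898 × 380 = 3761 mm².
Directional factor: 1.0 + 0.5 sin^1.5(90°) = 1.5.
F_nw = 0.6 × 480 × 1.5 = 432 MPa.
φR_n = 0.75 × 432 × 3761 × 10⁻³ = 1219 kN.

φR_n ≈ 1220 kN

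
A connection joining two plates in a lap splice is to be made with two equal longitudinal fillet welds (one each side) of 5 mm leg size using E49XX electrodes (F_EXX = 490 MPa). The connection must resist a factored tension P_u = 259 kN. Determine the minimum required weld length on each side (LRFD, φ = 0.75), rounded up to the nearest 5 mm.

Throat t_e = 0.707 × 5 = 3.535 mm.
φr_n = 0.75 × 0.6 × 490 × 3.535 × 10⁻³ = 0.7795 kN/mm.
L_req = P_u / φr_n = 259 / 0.7795 = 332.3 mm total.
Per side: 332.3 / 2 = 166.1 mm.
Round up → use L = 170 mm on each side.

L = 170 mm on each side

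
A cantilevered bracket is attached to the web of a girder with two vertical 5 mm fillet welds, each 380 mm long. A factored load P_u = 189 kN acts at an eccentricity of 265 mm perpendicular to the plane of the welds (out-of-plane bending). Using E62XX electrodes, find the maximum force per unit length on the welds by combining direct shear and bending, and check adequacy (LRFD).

E62XX → F_EXX = 620 MPa.
L_w = 2 × 380 = 760 mm; section modulus (unit throat) S = 2 × L²/6 = 48130 mm².
Direct shear f_v = P/L_w = 189×10³/760 = 248.7 N/mm.
Moment M = P × e = 189×10³ × 265 = 50085000 N·mm; bending f_b = M/S = 1041 N/mm.
f_max = √(f_v² + f_b²) = √(248.7² + 1041²) = 1070 N/mm.
φr_n = 0.75 × 0.6 × 620 × (0.707 × 5) = 986.3 N/mm → NOT adequate.

f_max ≈ 1070 N/mm; NOT adequate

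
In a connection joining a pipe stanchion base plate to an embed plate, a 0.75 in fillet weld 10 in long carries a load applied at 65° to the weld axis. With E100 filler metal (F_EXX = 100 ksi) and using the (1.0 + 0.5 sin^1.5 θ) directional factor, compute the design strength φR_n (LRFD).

t_e = 0.707 × 0.75 = 0.5302 in; A_we = 0.5302 × 10 = 5.303 in².
Directional factor: 1.0 + 0.5 sin^1.5(65°) = 1.431.
F_nw = 0.6 × 100 × 1.431 = 85.88 ksi.
φR_n = 0.75 × 85.88 × 5.303 = 341.6 kips.

φR_n ≈ 342 kips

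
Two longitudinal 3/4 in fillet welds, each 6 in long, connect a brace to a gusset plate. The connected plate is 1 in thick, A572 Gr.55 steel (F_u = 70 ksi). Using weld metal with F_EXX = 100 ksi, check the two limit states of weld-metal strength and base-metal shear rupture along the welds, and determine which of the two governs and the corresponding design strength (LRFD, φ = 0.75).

φR_n ≈ 286 kips (weld metal governs)

t_e = 0.707 × 0.75 = 0.5302 in; L = 12 in.
Weld metal: φR_n = 0.75 × 0.6 × 100 × 0.5302 × 12 = 286.3 kips.
Base metal (shear rupture): φR_n = 0.75 × 0.6 × 70 × 1 × 12 = 378 kips.
Governing: weld metal.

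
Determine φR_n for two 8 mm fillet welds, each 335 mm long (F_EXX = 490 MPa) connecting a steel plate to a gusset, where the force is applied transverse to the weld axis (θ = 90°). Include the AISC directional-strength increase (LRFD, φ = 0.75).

φR_n ≈ 1250 kN

t_e = 0.707 × 8 = 5.656 mm; A_we = 5.656 × 670 = 3790 mm².
Directional factor: 1.0 + 0.5 sin^1.5(90°) = 1.5.
F_nw = 0.6 × 490 × 1.5 = 441 MPa.
φR_n = 0.75 × 441 × 3790 × 10⁻³ = 1253 kN.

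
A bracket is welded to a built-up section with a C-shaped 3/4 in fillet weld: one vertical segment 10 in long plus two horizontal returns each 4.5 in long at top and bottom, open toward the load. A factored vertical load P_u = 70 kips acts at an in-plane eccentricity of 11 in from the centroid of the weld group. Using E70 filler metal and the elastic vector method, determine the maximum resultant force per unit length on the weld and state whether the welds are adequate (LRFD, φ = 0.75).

E70XX → F_EXX = 70 ksi.
Total weld length L_w = 19 in. Treat welds as unit-width lines.
Centroid: x̄ = 2×4.5×2.25 / 19 = 1.066 in from the vertical weld.
Polar moment about centroid: J = I_x + I_y = [10³/12 + 2×4.5×5²] + [10×1.066² + 2(4.5³/12 + 4.5×1.184²)] = 347.5 in³.
Direct shear f_v = P/L_w = 70 / 19 = 3.684 kip/in (vertical).
Torsion M = P·e = 70 × 11 = 770 kip·in.
Critical point at (x, y) = (3.434, 5) from centroid. f_tx = M·y/J = 11.08 kip/in; f_ty = M·x/J = 7.61 kip/in.
Resultant f_max = √[f_tx² + (f_v + f_ty)²] = √[11.08² + (3.684 + 7.61)²] = 15.82 kip/in.
Capacity per unit length: φr_n = 0.75 × 0.6 × 70 × (0.707 × 0.75) = 16.7 kip/in.
15.82 ≤ 16.7 → adequate.

f_max ≈ 15.8 kip/in; adequate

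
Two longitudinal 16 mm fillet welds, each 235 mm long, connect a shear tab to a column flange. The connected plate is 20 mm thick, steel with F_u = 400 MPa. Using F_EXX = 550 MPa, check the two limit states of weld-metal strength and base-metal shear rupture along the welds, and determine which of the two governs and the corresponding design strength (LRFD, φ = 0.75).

φR_n ≈ 1320 kN (weld metal governs)

t_e = 0.707 × 16 = 11.31 mm; L = 470 mm.
Weld metal: φR_n = 0.75 × 0.6 × 550 × 11.31 × 470 × 10⁻³ = 1316 kN.
Base metal (shear rupture): φR_n = 0.75 × 0.6 × 400 × 20 × 470 × 10⁻³ = 1692 kN.
Governing: weld metal.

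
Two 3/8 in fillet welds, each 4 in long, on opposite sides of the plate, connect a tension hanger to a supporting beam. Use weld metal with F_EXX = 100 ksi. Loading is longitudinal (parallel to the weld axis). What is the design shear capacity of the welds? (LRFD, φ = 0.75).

φR_n ≈ 95.4 kips

Effective throat t_e = 0.707 × 0.375 = 0.2651 in.
Total length L = 8 in; A_we = 0.2651 × 8 = 2.121 in².
F_nw = 0.6 F_EXX = 0.6 × 100 = 60 ksi.
φR_n = 0.75 × 60 × 2.121 = 95.45 kips.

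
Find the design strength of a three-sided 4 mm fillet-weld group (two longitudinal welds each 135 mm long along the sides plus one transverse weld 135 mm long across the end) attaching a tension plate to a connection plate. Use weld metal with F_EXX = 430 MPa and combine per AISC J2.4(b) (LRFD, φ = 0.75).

φR_n ≈ 236 kN

t_e = 0.707 × 4 = 2.828 mm.
R_nwl = 0.6 × 430 × 2.828 × 270 × 10⁻³ = 197 kN (longitudinal, 2 welds).
R_nwt = 0.6 × 430 × 2.828 × 135 × 10⁻³ = 98.5 kN (transverse, base value).
(i) R_nwl + R_nwt = 295.5 kN; (ii) 0.85 R_nwl + 1.5 R_nwt = 315.2 kN.
R_n = max = 315.2 kN [governs: (ii)]; φR_n = 236.4 kN.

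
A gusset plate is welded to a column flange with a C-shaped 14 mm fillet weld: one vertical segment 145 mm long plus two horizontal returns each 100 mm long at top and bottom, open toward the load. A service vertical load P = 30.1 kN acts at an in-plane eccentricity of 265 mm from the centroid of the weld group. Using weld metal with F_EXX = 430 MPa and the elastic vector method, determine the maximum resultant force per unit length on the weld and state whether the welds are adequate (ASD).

Total weld length L_w = 345 mm. Treat welds as unit-width lines.
Centroid: x̄ = 2×100×50 / 345 = 28.99 mm from the vertical weld.
Polar moment about centroid: J = I_x + I_y = [145³/12 + 2×100×72.5²] + [145×28.99² + 2(100³/12 + 100×21.01²)] = 1682000 mm³.
Direct shear f_v = P/L_w = 30.1×10³ / 345 = 87.25 N/mm (vertical).
Torsion M = P·e = 30.1×10³ × 265 = 7976500 N·mm.
Critical point at (x, y) = (71.01, 72.5) from centroid. f_tx = M·y/J = 343.8 N/mm; f_ty = M·x/J = 336.7 N/mm.
Resultant f_max = √[f_tx² + (f_v + f_ty)²] = √[343.8² + (87.25 + 336.7)²] = 545.9 N/mm.
Capacity per unit length: r_n/Ω = (1/2.0) × 0.6 × 430 × (0.707 × 14) = 1277 N/mm.
545.9 ≤ 1277 → adequate.

f_max ≈ 546 N/mm; adequate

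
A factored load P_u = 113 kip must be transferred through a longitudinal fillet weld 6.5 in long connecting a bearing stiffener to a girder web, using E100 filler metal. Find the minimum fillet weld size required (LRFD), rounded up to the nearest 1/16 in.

w = 9/16 in

E100XX → F_EXX = 100 ksi.
Total weld length L = 6.5 in.
Required throat t_e = P_u / (φ × 0.6 F_EXX × L) = 113 / (0.75 × 0.6 × 100 × 6.5) = 0.3863 in.
Required leg w = t_e / 0.707 = 0.5464 in → use 9/16 in.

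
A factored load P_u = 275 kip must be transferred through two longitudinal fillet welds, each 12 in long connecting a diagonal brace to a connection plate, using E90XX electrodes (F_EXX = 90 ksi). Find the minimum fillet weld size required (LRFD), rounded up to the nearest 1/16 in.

w = 7/16 in

Total weld length L = 24 in.
Required throat t_e = P_u / (φ × 0.6 F_EXX × L) = 275 / (0.75 × 0.6 × 90 × 24) = 0.2829 in.
Required leg w = t_e / 0.707 = 0.4002 in → use 7/16 in.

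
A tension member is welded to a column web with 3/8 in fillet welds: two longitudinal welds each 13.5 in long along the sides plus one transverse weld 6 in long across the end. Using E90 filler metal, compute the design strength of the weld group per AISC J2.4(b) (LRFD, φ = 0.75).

φR_n ≈ 354 kips

E90XX → F_EXX = 90 ksi.
t_e = 0.707 × 0.375 = 0.2651 in.
R_nwl = 0.6 × 90 × 0.2651 × 27 = 386.6 kips (longitudinal, 2 welds).
R_nwt = 0.6 × 90 × 0.2651 × 6 = 85.9 kips (transverse, base value).
(i) R_nwl + R_nwt = 472.5 kips; (ii) 0.85 R_nwl + 1.5 R_nwt = 457.4 kips.
R_n = max = 472.5 kips [governs: (i)]; φR_n = 354.3 kips.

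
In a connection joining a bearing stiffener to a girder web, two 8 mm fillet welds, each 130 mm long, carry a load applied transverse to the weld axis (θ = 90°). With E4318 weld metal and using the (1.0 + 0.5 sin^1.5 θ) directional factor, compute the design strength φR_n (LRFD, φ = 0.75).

E43XX → F_EXX = 430 MPa.
t_e = 0.707 × 8 = 5.656 mm; A_we = 5.656 × 260 = 1471 mm².
Directional factor: 1.0 + 0.5 sin^1.5(90°) = 1.5.
F_nw = 0.6 × 430 × 1.5 = 387 MPa.
φR_n = 0.75 × 387 × 1471 × 10⁻³ = 426.8 kN.

φR_n ≈ 427 kN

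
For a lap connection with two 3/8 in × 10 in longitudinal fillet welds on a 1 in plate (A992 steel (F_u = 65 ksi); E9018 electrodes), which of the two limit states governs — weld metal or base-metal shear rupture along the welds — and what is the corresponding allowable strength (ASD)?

E90XX → F_EXX = 90 ksi.
t_e = 0.707 × 0.375 = 0.2651 in; L = 20 in.
Weld metal: R_n/Ω = (1/2.0) × 0.6 × 90 × 0.2651 × 20 = 143.2 kip.
Base metal (shear rupture): R_n/Ω = (1/2.0) × 0.6 × 65 × 1 × 20 = 390 kip.
Governing: weld metal.

R_n/Ω ≈ 143 kip (weld metal governs)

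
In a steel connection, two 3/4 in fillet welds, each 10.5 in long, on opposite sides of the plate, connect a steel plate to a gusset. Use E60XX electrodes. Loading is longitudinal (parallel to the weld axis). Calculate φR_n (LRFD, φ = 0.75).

φR_n ≈ 301 kip

E60XX → F_EXX = 60 ksi.
Effective throat t_e = 0.707 × 0.75 = 0.5302 in.
Total length L = 21 in; A_we = 0.5302 × 21 = 11.14 in².
F_nw = 0.6 F_EXX = 0.6 × 60 = 36 ksi.
φR_n = 0.75 × 36 × 11.14 = 300.7 kip.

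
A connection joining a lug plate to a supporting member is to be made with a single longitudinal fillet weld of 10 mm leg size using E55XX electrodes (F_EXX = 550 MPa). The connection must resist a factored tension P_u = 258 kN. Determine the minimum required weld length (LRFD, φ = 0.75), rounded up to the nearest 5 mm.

Throat t_e = 0.707 × 10 = 7.07 mm.
φr_n = 0.75 × 0.6 × 550 × 7.07 × 10⁻³ = 1.75 kN/mm.
L_req = P_u / φr_n = 258 / 1.75 = 147.4 mm total.
Round up → use L = 150 mm.

L = 150 mm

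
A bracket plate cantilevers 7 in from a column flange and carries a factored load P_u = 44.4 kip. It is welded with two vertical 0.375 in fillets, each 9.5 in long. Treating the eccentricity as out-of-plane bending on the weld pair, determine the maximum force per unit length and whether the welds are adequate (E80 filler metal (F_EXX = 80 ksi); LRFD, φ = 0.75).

f_max ≈ 10.6 kip/in; NOT adequate

L_w = 2 × 9.5 = 19 in; section modulus (unit throat) S = 2 × L²/6 = 30.08 in².
Direct shear f_v = P/L_w = 44.4/19 = 2.337 kip/in.
Moment M = P × e = 44.4 × 7 = 310.8 kip·in; bending f_b = M/S = 10.33 kip/in.
f_max = √(f_v² + f_b²) = √(2.337² + 10.33²) = 10.59 kip/in.
φr_n = 0.75 × 0.6 × 80 × (0.707 × 0.375) = 9.544 kip/in → NOT adequate.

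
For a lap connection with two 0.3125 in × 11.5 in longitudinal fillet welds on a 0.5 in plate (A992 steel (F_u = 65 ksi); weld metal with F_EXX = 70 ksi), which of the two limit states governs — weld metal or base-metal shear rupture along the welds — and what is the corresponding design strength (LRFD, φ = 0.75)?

t_e = 0.707 × 0.3125 = 0.2209 in; L = 23 in.
Weld metal: φR_n = 0.75 × 0.6 × 70 × 0.2209 × 23 = 160.1 kip.
Base metal (shear rupture): φR_n = 0.75 × 0.6 × 65 × 0.5 × 23 = 336.4 kip.
Governing: weld metal.

φR_n ≈ 160 kip (weld metal governs)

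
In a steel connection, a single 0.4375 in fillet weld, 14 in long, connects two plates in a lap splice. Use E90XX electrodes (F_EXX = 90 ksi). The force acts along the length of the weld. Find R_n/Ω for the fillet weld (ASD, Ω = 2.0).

Effective throat t_e = 0.707 × 0.4375 = 0.3093 in.
Total length L = 14 in; A_we = 0.3093 × 14 = 4.33 in².
F_nw = 0.6 F_EXX = 0.6 × 90 = 54 ksi.
R_n = 54 × 4.33 = 233.8 kips; R_n/Ω = 233.8/2.0 = 116.9 kips.

R_n/Ω ≈ 117 kips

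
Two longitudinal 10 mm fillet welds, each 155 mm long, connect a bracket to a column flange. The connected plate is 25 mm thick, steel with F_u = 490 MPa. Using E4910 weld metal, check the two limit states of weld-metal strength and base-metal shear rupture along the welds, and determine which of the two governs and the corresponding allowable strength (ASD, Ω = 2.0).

R_n/Ω ≈ 322 kN (weld metal governs)

E49XX → F_EXX = 490 MPa.
t_e = 0.707 × 10 = 7.07 mm; L = 310 mm.
Weld metal: R_n/Ω = (1/2.0) × 0.6 × 490 × 7.07 × 310 × 10⁻³ = 322.2 kN.
Base metal (shear rupture): R_n/Ω = (1/2.0) × 0.6 × 490 × 25 × 310 × 10⁻³ = 1139 kN.
Governing: weld metal.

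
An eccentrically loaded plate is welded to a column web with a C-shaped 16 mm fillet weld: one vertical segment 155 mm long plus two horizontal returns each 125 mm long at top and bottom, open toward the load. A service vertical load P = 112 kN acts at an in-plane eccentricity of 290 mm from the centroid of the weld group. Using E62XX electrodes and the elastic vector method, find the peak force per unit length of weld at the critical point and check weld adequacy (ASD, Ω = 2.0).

f_max ≈ 1720 N/mm; adequate

E62XX → F_EXX = 620 MPa.
Total weld length L_w = 405 mm. Treat welds as unit-width lines.
Centroid: x̄ = 2×125×62.5 / 405 = 38.58 mm from the vertical weld.
Polar moment about centroid: J = I_x + I_y = [155³/12 + 2×125×77.5²] + [155×38.58² + 2(125³/12 + 125×23.92²)] = 2511000 mm³.
Direct shear f_v = P/L_w = 112×10³ / 405 = 276.5 N/mm (vertical).
Torsion M = P·e = 112×10³ × 290 = 32480000 N·mm.
Critical point at (x, y) = (86.42, 77.5) from centroid. f_tx = M·y/J = 1002 N/mm; f_ty = M·x/J = 1118 N/mm.
Resultant f_max = √[f_tx² + (f_v + f_ty)²] = √[1002² + (276.5 + 1118)²] = 1717 N/mm.
Capacity per unit length: r_n/Ω = (1/2.0) × 0.6 × 620 × (0.707 × 16) = 2104 N/mm.
1717 ≤ 2104 → adequate.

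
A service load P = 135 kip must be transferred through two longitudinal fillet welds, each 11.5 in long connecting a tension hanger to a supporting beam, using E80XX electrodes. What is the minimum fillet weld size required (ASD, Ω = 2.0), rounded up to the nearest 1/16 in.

w = 3/8 in

E80XX → F_EXX = 80 ksi.
Total weld length L = 23 in.
Required throat t_e = P × Ω / (0.6 F_EXX × L) = 135 × 2.0 / (0.6 × 80 × 23) = 0.2446 in.
Required leg w = t_e / 0.707 = 0.3459 in → use 3/8 in.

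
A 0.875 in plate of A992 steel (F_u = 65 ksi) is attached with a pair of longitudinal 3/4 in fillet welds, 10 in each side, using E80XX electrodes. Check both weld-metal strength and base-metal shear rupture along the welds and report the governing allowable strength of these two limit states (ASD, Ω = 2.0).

R_n/Ω ≈ 255 kip (weld metal governs)

E80XX → F_EXX = 80 ksi.
t_e = 0.707 × 0.75 = 0.5302 in; L = 20 in.
Weld metal: R_n/Ω = (1/2.0) × 0.6 × 80 × 0.5302 × 20 = 254.5 kip.
Base metal (shear rupture): R_n/Ω = (1/2.0) × 0.6 × 65 × 0.875 × 20 = 341.2 kip.
Governing: weld metal.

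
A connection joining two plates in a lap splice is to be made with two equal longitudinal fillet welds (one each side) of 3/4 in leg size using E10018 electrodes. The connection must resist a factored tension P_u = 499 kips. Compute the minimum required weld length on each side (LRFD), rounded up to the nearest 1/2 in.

E100XX → F_EXX = 100 ksi.
Throat t_e = 0.707 × 0.75 = 0.5302 in.
φr_n = 0.75 × 0.6 × 100 × 0.5302 = 23.86 kips/in.
L_req = P_u / φr_n = 499 / 23.86 = 20.91 in total.
Per side: 20.91 / 2 = 10.46 in.
Round up → use L = 10.5 in on each side.

L = 10.5 in on each side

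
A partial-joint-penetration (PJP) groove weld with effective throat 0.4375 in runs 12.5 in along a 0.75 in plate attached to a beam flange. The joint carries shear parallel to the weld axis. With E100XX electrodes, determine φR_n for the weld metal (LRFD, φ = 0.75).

E100XX → F_EXX = 100 ksi.
Effective throat (given) t_e = 0.4375 in.
A_we = 0.4375 × 12.5 = 5.469 in².
F_nw = 0.6 F_EXX = 60 ksi.
φR_n = 0.75 × 60 × 5.469 = 246.1 kip.

φR_n ≈ 246 kip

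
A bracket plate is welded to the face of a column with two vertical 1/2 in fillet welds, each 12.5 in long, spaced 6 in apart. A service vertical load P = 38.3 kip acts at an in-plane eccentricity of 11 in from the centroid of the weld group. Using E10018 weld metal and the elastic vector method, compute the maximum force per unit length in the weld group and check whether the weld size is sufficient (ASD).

f_max ≈ 6.13 kip/in; adequate

E100XX → F_EXX = 100 ksi.
Total weld length L_w = 25 in. Treat welds as unit-width lines.
Polar moment about centroid: J = 2[d³/12 + d(b/2)²] = 2[12.5³/12 + 12.5×3²] = 550.5 in³.
Direct shear f_v = P/L_w = 38.3 / 25 = 1.532 kip/in (vertical).
Torsion M = P·e = 38.3 × 11 = 421.3 kip·in.
Critical point at (x, y) = (3, 6.25) from centroid. f_tx = M·y/J = 4.783 kip/in; f_ty = M·x/J = 2.296 kip/in.
Resultant f_max = √[f_tx² + (f_v + f_ty)²] = √[4.783² + (1.532 + 2.296)²] = 6.126 kip/in.
Capacity per unit length: r_n/Ω = (1/2.0) × 0.6 × 100 × (0.707 × 0.5) = 10.6 kip/in.
6.126 ≤ 10.6 → adequate.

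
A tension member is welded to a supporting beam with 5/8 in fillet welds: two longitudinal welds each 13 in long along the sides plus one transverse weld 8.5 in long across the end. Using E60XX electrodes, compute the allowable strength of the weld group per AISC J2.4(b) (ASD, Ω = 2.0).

R_n/Ω ≈ 277 kips

E60XX → F_EXX = 60 ksi.
t_e = 0.707 × 0.625 = 0.4419 in.
R_nwl = 0.6 × 60 × 0.4419 × 26 = 413.6 kips (longitudinal, 2 welds).
R_nwt = 0.6 × 60 × 0.4419 × 8.5 = 135.2 kips (transverse, base value).
(i) R_nwl + R_nwt = 548.8 kips; (ii) 0.85 R_nwl + 1.5 R_nwt = 554.4 kips.
R_n = max = 554.4 kips [governs: (ii)]; R_n/Ω = 277.2 kips.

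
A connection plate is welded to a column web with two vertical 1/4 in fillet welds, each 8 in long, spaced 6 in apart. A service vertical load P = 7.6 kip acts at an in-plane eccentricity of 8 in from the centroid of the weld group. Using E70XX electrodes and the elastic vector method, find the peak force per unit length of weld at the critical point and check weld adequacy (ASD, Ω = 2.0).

f_max ≈ 1.65 kip/in; adequate

E70XX → F_EXX = 70 ksi.
Total weld length L_w = 16 in. Treat welds as unit-width lines.
Polar moment about centroid: J = 2[d³/12 + d(b/2)²] = 2[8³/12 + 8×3²] = 229.3 in³.
Direct shear f_v = P/L_w = 7.6 / 16 = 0.475 kip/in (vertical).
Torsion M = P·e = 7.6 × 8 = 60.8 kip·in.
Critical point at (x, y) = (3, 4) from centroid. f_tx = M·y/J = 1.06 kip/in; f_ty = M·x/J = 0.7953 kip/in.
Resultant f_max = √[f_tx² + (f_v + f_ty)²] = √[1.06² + (0.475 + 0.7953)²] = 1.655 kip/in.
Capacity per unit length: r_n/Ω = (1/2.0) × 0.6 × 70 × (0.707 × 0.25) = 3.712 kip/in.
1.655 ≤ 3.712 → adequate.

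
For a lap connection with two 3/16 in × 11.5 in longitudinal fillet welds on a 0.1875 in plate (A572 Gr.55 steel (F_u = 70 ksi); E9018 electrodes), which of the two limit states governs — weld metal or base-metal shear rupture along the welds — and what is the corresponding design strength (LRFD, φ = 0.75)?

E90XX → F_EXX = 90 ksi.
t_e = 0.707 × 0.1875 = 0.1326 in; L = 23 in.
Weld metal: φR_n = 0.75 × 0.6 × 90 × 0.1326 × 23 = 123.5 kip.
Base metal (shear rupture): φR_n = 0.75 × 0.6 × 70 × 0.1875 × 23 = 135.8 kip.
Governing: weld metal.

φR_n ≈ 123 kip (weld metal governs)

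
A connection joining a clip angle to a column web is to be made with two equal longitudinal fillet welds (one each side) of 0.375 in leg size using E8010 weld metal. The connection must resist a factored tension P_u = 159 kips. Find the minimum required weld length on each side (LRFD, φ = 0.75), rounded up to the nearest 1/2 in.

E80XX → F_EXX = 80 ksi.
Throat t_e = 0.707 × 0.375 = 0.2651 in.
φr_n = 0.75 × 0.6 × 80 × 0.2651 = 9.544 kips/in.
L_req = P_u / φr_n = 159 / 9.544 = 16.66 in total.
Per side: 16.66 / 2 = 8.329 in.
Round up → use L = 8.5 in on each side.

L = 8.5 in on each side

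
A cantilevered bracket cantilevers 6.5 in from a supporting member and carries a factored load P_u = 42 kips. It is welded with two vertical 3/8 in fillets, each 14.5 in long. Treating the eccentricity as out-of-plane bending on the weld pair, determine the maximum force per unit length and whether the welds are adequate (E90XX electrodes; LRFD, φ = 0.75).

f_max ≈ 4.16 kip/in; adequate

E90XX → F_EXX = 90 ksi.
L_w = 2 × 14.5 = 29 in; section modulus (unit throat) S = 2 × L²/6 = 70.08 in².
Direct shear f_v = P/L_w = 42/29 = 1.448 kip/in.
Moment M = P × e = 42 × 6.5 = 273 kip·in; bending f_b = M/S = 3.895 kip/in.
f_max = √(f_v² + f_b²) = √(1.448² + 3.895²) = 4.156 kip/in.
φr_n = 0.75 × 0.6 × 90 × (0.707 × 0.375) = 10.74 kip/in → adequate.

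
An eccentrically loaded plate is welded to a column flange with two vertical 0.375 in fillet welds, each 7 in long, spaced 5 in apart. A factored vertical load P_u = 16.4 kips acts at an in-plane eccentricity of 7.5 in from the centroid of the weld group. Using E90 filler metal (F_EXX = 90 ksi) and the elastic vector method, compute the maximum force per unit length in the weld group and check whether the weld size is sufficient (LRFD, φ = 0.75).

Total weld length L_w = 14 in. Treat welds as unit-width lines.
Polar moment about centroid: J = 2[d³/12 + d(b/2)²] = 2[7³/12 + 7×2.5²] = 144.7 in³.
Direct shear f_v = P/L_w = 16.4 / 14 = 1.171 kip/in (vertical).
Torsion M = P·e = 16.4 × 7.5 = 123 kip·in.
Critical point at (x, y) = (2.5, 3.5) from centroid. f_tx = M·y/J = 2.976 kip/in; f_ty = M·x/J = 2.126 kip/in.
Resultant f_max = √[f_tx² + (f_v + f_ty)²] = √[2.976² + (1.171 + 2.126)²] = 4.441 kip/in.
Capacity per unit length: φr_n = 0.75 × 0.6 × 90 × (0.707 × 0.375) = 10.74 kip/in.
4.441 ≤ 10.74 → adequate.

f_max ≈ 4.44 kip/in; adequate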